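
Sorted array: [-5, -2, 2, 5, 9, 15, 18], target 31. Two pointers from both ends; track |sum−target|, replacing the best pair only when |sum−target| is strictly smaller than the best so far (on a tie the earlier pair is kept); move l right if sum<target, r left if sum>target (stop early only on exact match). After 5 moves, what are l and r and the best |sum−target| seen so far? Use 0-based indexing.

l=5, r=6, best |Δ|=4

l=0 r=6: -5+18=13 d=18 *, l++
l=1 r=6: -2+18=16 d=15 *, l++
l=2 r=6: 2+18=20 d=11 *, l++
l=3 r=6: 5+18=23 d=8 *, l++
l=4 r=6: 9+18=27 d=4 *, l++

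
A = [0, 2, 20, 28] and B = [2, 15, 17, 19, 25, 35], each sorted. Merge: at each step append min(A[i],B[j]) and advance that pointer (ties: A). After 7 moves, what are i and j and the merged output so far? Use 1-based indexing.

i=4, j=5, merged so far=[0, 2, 2, 15, 17, 19, 20]

i=1 j=1: A[i]=0<=B[j]=2 take 0, i++
i=2 j=1: A[i]=2<=B[j]=2 take 2, i++
i=3 j=1: A[i]=20>B[j]=2 take 2, j++
i=3 j=2: A[i]=20>B[j]=15 take 15, j++
i=3 j=3: A[i]=20>B[j]=17 take 17, j++
i=3 j=4: A[i]=20>B[j]=19 take 19, j++
i=3 j=5: A[i]=20<=B[j]=25 take 20, i++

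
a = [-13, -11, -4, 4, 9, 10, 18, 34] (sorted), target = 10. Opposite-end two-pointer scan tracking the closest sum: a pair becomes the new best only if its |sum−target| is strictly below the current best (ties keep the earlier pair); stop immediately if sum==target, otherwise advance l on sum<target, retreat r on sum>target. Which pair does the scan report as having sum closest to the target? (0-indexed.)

[0,7] -13+34=21 d=11 * → r--
[0,6] -13+18=5 d=5 * → l++
[1,6] -11+18=7 d=3 * → l++
[2,6] -4+18=14 d=4 → r--
[2,5] -4+10=6 d=4 → l++
[3,5] 4+10=14 d=4 → r--
[3,4] 4+9=13 d=3 → r--

pair (-11, 18) with sum 7 (|Δ|=3)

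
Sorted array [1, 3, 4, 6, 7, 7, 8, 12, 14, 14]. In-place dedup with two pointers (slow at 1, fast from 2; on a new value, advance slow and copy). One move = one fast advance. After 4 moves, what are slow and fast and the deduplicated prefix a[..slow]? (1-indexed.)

slow=5, fast=6, prefix=[1, 3, 4, 6, 7]

(s=1,f=2) a[fast]=3≠a[slow]=1 write a[2]=3 → slow++,fast++
(s=2,f=3) a[fast]=4≠a[slow]=3 write a[3]=4 → slow++,fast++
(s=3,f=4) a[fast]=6≠a[slow]=4 write a[4]=6 → slow++,fast++
(s=4,f=5) a[fast]=7≠a[slow]=6 write a[5]=7 → slow++,fast++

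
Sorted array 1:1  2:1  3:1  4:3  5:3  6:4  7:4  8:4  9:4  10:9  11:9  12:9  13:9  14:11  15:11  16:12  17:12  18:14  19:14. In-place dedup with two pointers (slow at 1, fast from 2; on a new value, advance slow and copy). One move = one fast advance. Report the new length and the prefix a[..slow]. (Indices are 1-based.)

length 7; prefix = [1, 3, 4, 9, 11, 12, 14]

(s=1,f=2) a[fast]=1=a[slow] dup → fast++
(s=1,f=3) a[fast]=1=a[slow] dup → fast++
(s=1,f=4) a[fast]=3≠a[slow]=1 write a[2]=3 → slow++,fast++
(s=2,f=5) a[fast]=3=a[slow] dup → fast++
(s=2,f=6) a[fast]=4≠a[slow]=3 write a[3]=4 → slow++,fast++
(s=3,f=7) a[fast]=4=a[slow] dup → fast++
(s=3,f=8) a[fast]=4=a[slow] dup → fast++
(s=3,f=9) a[fast]=4=a[slow] dup → fast++
(s=3,f=10) a[fast]=9≠a[slow]=4 write a[4]=9 → slow++,fast++
(s=4,f=11) a[fast]=9=a[slow] dup → fast++
(s=4,f=12) a[fast]=9=a[slow] dup → fast++
(s=4,f=13) a[fast]=9=a[slow] dup → fast++
(s=4,f=14) a[fast]=11≠a[slow]=9 write a[5]=11 → slow++,fast++
(s=5,f=15) a[fast]=11=a[slow] dup → fast++
(s=5,f=16) a[fast]=12≠a[slow]=11 write a[6]=12 → slow++,fast++
(s=6,f=17) a[fast]=12=a[slow] dup → fast++
(s=6,f=18) a[fast]=14≠a[slow]=12 write a[7]=14 → slow++,fast++
(s=7,f=19) a[fast]=14=a[slow] dup → fast++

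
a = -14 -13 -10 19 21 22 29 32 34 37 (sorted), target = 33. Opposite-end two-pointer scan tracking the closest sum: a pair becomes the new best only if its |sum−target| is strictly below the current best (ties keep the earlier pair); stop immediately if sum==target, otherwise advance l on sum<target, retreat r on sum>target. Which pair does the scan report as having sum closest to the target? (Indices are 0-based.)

pair (-10, 37) with sum 27 (|Δ|=6)

[0,9] -14+37=23 d=10 * → l++
[1,9] -13+37=24 d=9 * → l++
[2,9] -10+37=27 d=6 * → l++
[3,9] 19+37=56 d=23 → r--
[3,8] 19+34=53 d=20 → r--
[3,7] 19+32=51 d=18 → r--
[3,6] 19+29=48 d=15 → r--
[3,5] 19+22=41 d=8 → r--
[3,4] 19+21=40 d=7 → r--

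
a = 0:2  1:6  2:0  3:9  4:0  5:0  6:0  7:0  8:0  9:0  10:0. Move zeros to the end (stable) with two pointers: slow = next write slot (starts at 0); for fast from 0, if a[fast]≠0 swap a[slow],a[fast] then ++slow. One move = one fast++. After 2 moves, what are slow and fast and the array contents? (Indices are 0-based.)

slow=2, fast=2, a=[2, 6, 0, 9, 0, 0, 0, 0, 0, 0, 0]

(s=0,f=0) a[fast]=2≠0 swap→a[0]=2 → slow++,fast++
(s=1,f=1) a[fast]=6≠0 swap→a[1]=6 → slow++,fast++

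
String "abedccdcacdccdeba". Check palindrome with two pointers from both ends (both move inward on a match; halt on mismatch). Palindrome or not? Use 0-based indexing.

palindrome

l=0 r=16: 'a'=='a', l++,r--
l=1 r=15: 'b'=='b', l++,r--
l=2 r=14: 'e'=='e', l++,r--
l=3 r=13: 'd'=='d', l++,r--
l=4 r=12: 'c'=='c', l++,r--
l=5 r=11: 'c'=='c', l++,r--
l=6 r=10: 'd'=='d', l++,r--
l=7 r=9: 'c'=='c', l++,r--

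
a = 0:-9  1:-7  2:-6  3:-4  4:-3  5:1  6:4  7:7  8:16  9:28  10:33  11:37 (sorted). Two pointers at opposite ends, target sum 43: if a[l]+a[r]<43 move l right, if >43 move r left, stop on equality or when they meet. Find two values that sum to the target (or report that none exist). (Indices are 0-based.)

no pair

[0,11] -9+37=28 <43 → l++
[1,11] -7+37=30 <43 → l++
[2,11] -6+37=31 <43 → l++
[3,11] -4+37=33 <43 → l++
[4,11] -3+37=34 <43 → l++
[5,11] 1+37=38 <43 → l++
[6,11] 4+37=41 <43 → l++
[7,11] 7+37=44 >43 → r--
[7,10] 7+33=40 <43 → l++
[8,10] 16+33=49 >43 → r--
[8,9] 16+28=44 >43 → r--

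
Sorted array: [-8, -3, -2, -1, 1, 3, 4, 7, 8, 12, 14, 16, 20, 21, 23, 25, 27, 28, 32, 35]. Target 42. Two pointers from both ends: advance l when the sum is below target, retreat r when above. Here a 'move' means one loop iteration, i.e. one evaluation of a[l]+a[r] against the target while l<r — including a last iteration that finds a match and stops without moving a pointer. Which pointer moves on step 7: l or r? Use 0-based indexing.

l

l=0 r=19: -8+35=27 <42, l++
l=1 r=19: -3+35=32 <42, l++
l=2 r=19: -2+35=33 <42, l++
l=3 r=19: -1+35=34 <42, l++
l=4 r=19: 1+35=36 <42, l++
l=5 r=19: 3+35=38 <42, l++
l=6 r=19: 4+35=39 <42, l++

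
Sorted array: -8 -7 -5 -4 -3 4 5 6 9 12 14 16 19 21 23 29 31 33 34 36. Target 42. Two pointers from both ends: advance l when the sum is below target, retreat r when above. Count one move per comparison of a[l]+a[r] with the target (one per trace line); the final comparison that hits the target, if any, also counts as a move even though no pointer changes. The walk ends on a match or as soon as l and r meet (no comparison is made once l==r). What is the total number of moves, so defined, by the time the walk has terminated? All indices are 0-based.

8 moves

l=0 r=19: -8+36=28 <42, l++
l=1 r=19: -7+36=29 <42, l++
l=2 r=19: -5+36=31 <42, l++
l=3 r=19: -4+36=32 <42, l++
l=4 r=19: -3+36=33 <42, l++
l=5 r=19: 4+36=40 <42, l++
l=6 r=19: 5+36=41 <42, l++
l=7 r=19: 6+36=42, found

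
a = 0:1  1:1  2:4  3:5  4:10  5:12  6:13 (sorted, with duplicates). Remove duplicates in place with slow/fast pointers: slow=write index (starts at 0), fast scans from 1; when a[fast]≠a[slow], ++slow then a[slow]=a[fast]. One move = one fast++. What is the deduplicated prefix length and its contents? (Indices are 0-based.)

(s=0,f=1) a[fast]=1=a[slow] dup → fast++
(s=0,f=2) a[fast]=4≠a[slow]=1 write a[1]=4 → slow++,fast++
(s=1,f=3) a[fast]=5≠a[slow]=4 write a[2]=5 → slow++,fast++
(s=2,f=4) a[fast]=10≠a[slow]=5 write a[3]=10 → slow++,fast++
(s=3,f=5) a[fast]=12≠a[slow]=10 write a[4]=12 → slow++,fast++
(s=4,f=6) a[fast]=13≠a[slow]=12 write a[5]=13 → slow++,fast++

length 6; prefix = [1, 4, 5, 10, 12, 13]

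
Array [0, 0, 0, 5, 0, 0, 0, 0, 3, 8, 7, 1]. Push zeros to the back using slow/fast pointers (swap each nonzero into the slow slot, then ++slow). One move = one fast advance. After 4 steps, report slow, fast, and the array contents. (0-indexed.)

slow=1, fast=4, a=[5, 0, 0, 0, 0, 0, 0, 0, 3, 8, 7, 1]

(s=0,f=0) a[fast]=0 → fast++
(s=0,f=1) a[fast]=0 → fast++
(s=0,f=2) a[fast]=0 → fast++
(s=0,f=3) a[fast]=5≠0 swap→a[0]=5 → slow++,fast++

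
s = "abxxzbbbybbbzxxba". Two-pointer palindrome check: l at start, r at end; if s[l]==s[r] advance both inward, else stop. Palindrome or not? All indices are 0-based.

l=0 r=16: 'a'=='a', l++,r--
l=1 r=15: 'b'=='b', l++,r--
l=2 r=14: 'x'=='x', l++,r--
l=3 r=13: 'x'=='x', l++,r--
l=4 r=12: 'z'=='z', l++,r--
l=5 r=11: 'b'=='b', l++,r--
l=6 r=10: 'b'=='b', l++,r--
l=7 r=9: 'b'=='b', l++,r--

palindrome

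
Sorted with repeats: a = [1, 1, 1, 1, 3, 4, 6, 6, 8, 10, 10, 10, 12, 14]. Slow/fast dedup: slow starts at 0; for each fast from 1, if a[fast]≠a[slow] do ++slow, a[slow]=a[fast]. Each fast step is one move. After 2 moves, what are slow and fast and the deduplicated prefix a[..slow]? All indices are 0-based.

(s=0,f=1) a[fast]=1=a[slow] dup → fast++
(s=0,f=2) a[fast]=1=a[slow] dup → fast++

slow=0, fast=3, prefix=[1]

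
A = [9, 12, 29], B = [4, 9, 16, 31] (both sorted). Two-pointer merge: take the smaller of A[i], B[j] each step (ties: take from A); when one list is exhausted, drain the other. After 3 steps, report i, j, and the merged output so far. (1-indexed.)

[i=1,j=1] A[i]=9>B[j]=4 take 4 → j++
[i=1,j=2] A[i]=9<=B[j]=9 take 9 → i++
[i=2,j=2] A[i]=12>B[j]=9 take 9 → j++

i=2, j=3, merged so far=[4, 9, 9]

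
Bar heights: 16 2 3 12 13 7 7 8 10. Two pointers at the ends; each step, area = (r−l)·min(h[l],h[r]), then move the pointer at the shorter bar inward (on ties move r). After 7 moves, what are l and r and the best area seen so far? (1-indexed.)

[1,9] min(16,10)*8=80 best=80 * → r--
[1,8] min(16,8)*7=56 best=80 → r--
[1,7] min(16,7)*6=42 best=80 → r--
[1,6] min(16,7)*5=35 best=80 → r--
[1,5] min(16,13)*4=52 best=80 → r--
[1,4] min(16,12)*3=36 best=80 → r--
[1,3] min(16,3)*2=6 best=80 → r--

l=1, r=2, best area=80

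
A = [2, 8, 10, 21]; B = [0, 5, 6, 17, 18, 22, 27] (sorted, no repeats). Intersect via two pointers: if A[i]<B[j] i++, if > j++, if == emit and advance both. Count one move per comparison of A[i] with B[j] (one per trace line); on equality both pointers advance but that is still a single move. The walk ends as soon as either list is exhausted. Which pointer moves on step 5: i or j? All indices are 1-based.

i

i=1 j=1: 2>0, j++
i=1 j=2: 2<5, i++
i=2 j=2: 8>5, j++
i=2 j=3: 8>6, j++
i=2 j=4: 8<17, i++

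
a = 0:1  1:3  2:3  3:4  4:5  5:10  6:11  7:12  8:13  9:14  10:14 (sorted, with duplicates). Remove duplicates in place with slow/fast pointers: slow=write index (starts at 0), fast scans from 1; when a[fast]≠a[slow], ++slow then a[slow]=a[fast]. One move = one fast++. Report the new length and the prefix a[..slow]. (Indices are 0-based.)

(s=0,f=1) a[fast]=3≠a[slow]=1 write a[1]=3 → slow++,fast++
(s=1,f=2) a[fast]=3=a[slow] dup → fast++
(s=1,f=3) a[fast]=4≠a[slow]=3 write a[2]=4 → slow++,fast++
(s=2,f=4) a[fast]=5≠a[slow]=4 write a[3]=5 → slow++,fast++
(s=3,f=5) a[fast]=10≠a[slow]=5 write a[4]=10 → slow++,fast++
(s=4,f=6) a[fast]=11≠a[slow]=10 write a[5]=11 → slow++,fast++
(s=5,f=7) a[fast]=12≠a[slow]=11 write a[6]=12 → slow++,fast++
(s=6,f=8) a[fast]=13≠a[slow]=12 write a[7]=13 → slow++,fast++
(s=7,f=9) a[fast]=14≠a[slow]=13 write a[8]=14 → slow++,fast++
(s=8,f=10) a[fast]=14=a[slow] dup → fast++

length 9; prefix = [1, 3, 4, 5, 10, 11, 12, 13, 14]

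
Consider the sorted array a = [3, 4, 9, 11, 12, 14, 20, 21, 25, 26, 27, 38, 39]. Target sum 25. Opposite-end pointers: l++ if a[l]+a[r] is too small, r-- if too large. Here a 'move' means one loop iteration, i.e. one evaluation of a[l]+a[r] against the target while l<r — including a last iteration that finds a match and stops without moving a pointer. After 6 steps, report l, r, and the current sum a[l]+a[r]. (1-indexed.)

[1,13] 3+39=42 >25 → r--
[1,12] 3+38=41 >25 → r--
[1,11] 3+27=30 >25 → r--
[1,10] 3+26=29 >25 → r--
[1,9] 3+25=28 >25 → r--
[1,8] 3+21=24 <25 → l++

l=2, r=8, sum=25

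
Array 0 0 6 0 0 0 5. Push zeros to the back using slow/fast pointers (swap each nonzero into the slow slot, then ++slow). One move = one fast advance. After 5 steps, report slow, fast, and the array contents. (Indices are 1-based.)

slow=1 fast=1: a[fast]=0, fast++
slow=1 fast=2: a[fast]=0, fast++
slow=1 fast=3: a[fast]=6≠0 swap→a[1]=6, slow++,fast++
slow=2 fast=4: a[fast]=0, fast++
slow=2 fast=5: a[fast]=0, fast++

slow=2, fast=6, a=[6, 0, 0, 0, 0, 0, 5]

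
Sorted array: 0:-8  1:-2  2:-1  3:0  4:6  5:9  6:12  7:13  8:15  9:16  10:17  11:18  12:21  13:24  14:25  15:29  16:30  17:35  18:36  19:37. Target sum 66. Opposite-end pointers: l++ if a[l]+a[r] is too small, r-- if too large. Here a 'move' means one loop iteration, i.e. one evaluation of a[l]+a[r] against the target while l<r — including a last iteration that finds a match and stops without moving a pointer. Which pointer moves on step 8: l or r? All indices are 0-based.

l=0 r=19: -8+37=29 <66, l++
l=1 r=19: -2+37=35 <66, l++
l=2 r=19: -1+37=36 <66, l++
l=3 r=19: 0+37=37 <66, l++
l=4 r=19: 6+37=43 <66, l++
l=5 r=19: 9+37=46 <66, l++
l=6 r=19: 12+37=49 <66, l++
l=7 r=19: 13+37=50 <66, l++

l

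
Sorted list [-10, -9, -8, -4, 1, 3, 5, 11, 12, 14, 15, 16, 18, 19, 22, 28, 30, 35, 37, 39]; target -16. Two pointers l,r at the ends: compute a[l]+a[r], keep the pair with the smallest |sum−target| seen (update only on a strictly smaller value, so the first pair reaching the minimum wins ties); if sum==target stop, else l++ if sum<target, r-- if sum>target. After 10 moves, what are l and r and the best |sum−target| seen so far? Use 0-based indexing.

l=0 r=19: -10+39=29 d=45 *, r--
l=0 r=18: -10+37=27 d=43 *, r--
l=0 r=17: -10+35=25 d=41 *, r--
l=0 r=16: -10+30=20 d=36 *, r--
l=0 r=15: -10+28=18 d=34 *, r--
l=0 r=14: -10+22=12 d=28 *, r--
l=0 r=13: -10+19=9 d=25 *, r--
l=0 r=12: -10+18=8 d=24 *, r--
l=0 r=11: -10+16=6 d=22 *, r--
l=0 r=10: -10+15=5 d=21 *, r--

l=0, r=9, best |Δ|=21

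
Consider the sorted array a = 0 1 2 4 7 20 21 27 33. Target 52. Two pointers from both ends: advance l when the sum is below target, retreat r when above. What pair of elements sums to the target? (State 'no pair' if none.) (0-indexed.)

no pair

[0,8] 0+33=33 <52 → l++
[1,8] 1+33=34 <52 → l++
[2,8] 2+33=35 <52 → l++
[3,8] 4+33=37 <52 → l++
[4,8] 7+33=40 <52 → l++
[5,8] 20+33=53 >52 → r--
[5,7] 20+27=47 <52 → l++
[6,7] 21+27=48 <52 → l++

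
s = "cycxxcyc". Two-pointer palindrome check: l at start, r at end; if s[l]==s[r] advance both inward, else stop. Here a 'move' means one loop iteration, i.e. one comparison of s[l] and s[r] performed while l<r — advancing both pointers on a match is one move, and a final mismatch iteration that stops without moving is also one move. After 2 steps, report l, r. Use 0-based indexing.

l=2, r=5

l=0 r=7: 'c'=='c', l++,r--
l=1 r=6: 'y'=='y', l++,r--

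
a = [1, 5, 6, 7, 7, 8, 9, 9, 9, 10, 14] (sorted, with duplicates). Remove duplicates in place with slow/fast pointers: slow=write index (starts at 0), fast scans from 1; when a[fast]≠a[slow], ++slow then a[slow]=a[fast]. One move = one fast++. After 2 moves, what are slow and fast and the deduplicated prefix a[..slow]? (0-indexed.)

slow=2, fast=3, prefix=[1, 5, 6]

(s=0,f=1) a[fast]=5≠a[slow]=1 write a[1]=5 → slow++,fast++
(s=1,f=2) a[fast]=6≠a[slow]=5 write a[2]=6 → slow++,fast++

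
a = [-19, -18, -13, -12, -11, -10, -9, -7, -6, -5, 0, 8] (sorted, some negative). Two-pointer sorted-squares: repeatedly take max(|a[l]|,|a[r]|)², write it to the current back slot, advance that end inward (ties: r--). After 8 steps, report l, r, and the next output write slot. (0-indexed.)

l=7, r=10, next write slot=3

[0,11] |-19|>|8| out[11]=361 → l++
[1,11] |-18|>|8| out[10]=324 → l++
[2,11] |-13|>|8| out[9]=169 → l++
[3,11] |-12|>|8| out[8]=144 → l++
[4,11] |-11|>|8| out[7]=121 → l++
[5,11] |-10|>|8| out[6]=100 → l++
[6,11] |-9|>|8| out[5]=81 → l++
[7,11] |-7|<=|8| out[4]=64 → r--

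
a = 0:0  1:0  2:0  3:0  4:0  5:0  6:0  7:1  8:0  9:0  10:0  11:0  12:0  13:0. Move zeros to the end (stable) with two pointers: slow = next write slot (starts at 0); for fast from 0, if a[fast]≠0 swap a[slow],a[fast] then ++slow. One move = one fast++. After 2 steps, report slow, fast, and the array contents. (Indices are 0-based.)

(s=0,f=0) a[fast]=0 → fast++
(s=0,f=1) a[fast]=0 → fast++

slow=0, fast=2, a=[0, 0, 0, 0, 0, 0, 0, 1, 0, 0, 0, 0, 0, 0]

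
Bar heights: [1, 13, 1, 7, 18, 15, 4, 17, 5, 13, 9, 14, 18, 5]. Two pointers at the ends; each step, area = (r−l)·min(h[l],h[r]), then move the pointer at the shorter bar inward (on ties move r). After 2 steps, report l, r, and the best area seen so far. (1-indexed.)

l=2, r=13, best area=60

[1,14] min(1,5)*13=13 best=13 * → l++
[2,14] min(13,5)*12=60 best=60 * → r--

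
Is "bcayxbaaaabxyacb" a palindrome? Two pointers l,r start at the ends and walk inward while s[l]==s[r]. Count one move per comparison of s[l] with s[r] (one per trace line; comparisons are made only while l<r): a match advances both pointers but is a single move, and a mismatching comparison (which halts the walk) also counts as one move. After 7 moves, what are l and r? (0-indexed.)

l=7, r=8

[0,15] 'b'=='b' → l++,r--
[1,14] 'c'=='c' → l++,r--
[2,13] 'a'=='a' → l++,r--
[3,12] 'y'=='y' → l++,r--
[4,11] 'x'=='x' → l++,r--
[5,10] 'b'=='b' → l++,r--
[6,9] 'a'=='a' → l++,r--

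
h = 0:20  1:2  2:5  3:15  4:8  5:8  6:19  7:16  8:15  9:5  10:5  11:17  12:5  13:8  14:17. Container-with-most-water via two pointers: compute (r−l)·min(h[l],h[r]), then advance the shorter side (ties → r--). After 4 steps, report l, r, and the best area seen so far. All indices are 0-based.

l=0 r=14: min(20,17)*14=238 best=238 *, r--
l=0 r=13: min(20,8)*13=104 best=238, r--
l=0 r=12: min(20,5)*12=60 best=238, r--
l=0 r=11: min(20,17)*11=187 best=238, r--

l=0, r=10, best area=238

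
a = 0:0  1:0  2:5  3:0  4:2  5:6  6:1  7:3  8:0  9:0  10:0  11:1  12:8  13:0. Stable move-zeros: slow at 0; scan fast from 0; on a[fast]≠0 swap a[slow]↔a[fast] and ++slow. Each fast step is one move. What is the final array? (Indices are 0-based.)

(s=0,f=0) a[fast]=0 → fast++
(s=0,f=1) a[fast]=0 → fast++
(s=0,f=2) a[fast]=5≠0 swap→a[0]=5 → slow++,fast++
(s=1,f=3) a[fast]=0 → fast++
(s=1,f=4) a[fast]=2≠0 swap→a[1]=2 → slow++,fast++
(s=2,f=5) a[fast]=6≠0 swap→a[2]=6 → slow++,fast++
(s=3,f=6) a[fast]=1≠0 swap→a[3]=1 → slow++,fast++
(s=4,f=7) a[fast]=3≠0 swap→a[4]=3 → slow++,fast++
(s=5,f=8) a[fast]=0 → fast++
(s=5,f=9) a[fast]=0 → fast++
(s=5,f=10) a[fast]=0 → fast++
(s=5,f=11) a[fast]=1≠0 swap→a[5]=1 → slow++,fast++
(s=6,f=12) a[fast]=8≠0 swap→a[6]=8 → slow++,fast++
(s=7,f=13) a[fast]=0 → fast++

[5, 2, 6, 1, 3, 1, 8, 0, 0, 0, 0, 0, 0, 0]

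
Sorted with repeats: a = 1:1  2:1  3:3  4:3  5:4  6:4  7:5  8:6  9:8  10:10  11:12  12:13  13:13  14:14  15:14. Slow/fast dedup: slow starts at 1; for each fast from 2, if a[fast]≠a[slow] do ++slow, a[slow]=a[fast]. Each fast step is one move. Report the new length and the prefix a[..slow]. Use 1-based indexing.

(s=1,f=2) a[fast]=1=a[slow] dup → fast++
(s=1,f=3) a[fast]=3≠a[slow]=1 write a[2]=3 → slow++,fast++
(s=2,f=4) a[fast]=3=a[slow] dup → fast++
(s=2,f=5) a[fast]=4≠a[slow]=3 write a[3]=4 → slow++,fast++
(s=3,f=6) a[fast]=4=a[slow] dup → fast++
(s=3,f=7) a[fast]=5≠a[slow]=4 write a[4]=5 → slow++,fast++
(s=4,f=8) a[fast]=6≠a[slow]=5 write a[5]=6 → slow++,fast++
(s=5,f=9) a[fast]=8≠a[slow]=6 write a[6]=8 → slow++,fast++
(s=6,f=10) a[fast]=10≠a[slow]=8 write a[7]=10 → slow++,fast++
(s=7,f=11) a[fast]=12≠a[slow]=10 write a[8]=12 → slow++,fast++
(s=8,f=12) a[fast]=13≠a[slow]=12 write a[9]=13 → slow++,fast++
(s=9,f=13) a[fast]=13=a[slow] dup → fast++
(s=9,f=14) a[fast]=14≠a[slow]=13 write a[10]=14 → slow++,fast++
(s=10,f=15) a[fast]=14=a[slow] dup → fast++

length 10; prefix = [1, 3, 4, 5, 6, 8, 10, 12, 13, 14]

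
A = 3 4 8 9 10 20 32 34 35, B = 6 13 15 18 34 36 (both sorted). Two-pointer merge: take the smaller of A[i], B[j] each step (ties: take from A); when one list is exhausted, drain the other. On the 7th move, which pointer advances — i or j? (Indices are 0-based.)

j

i=0 j=0: A[i]=3<=B[j]=6 take 3, i++
i=1 j=0: A[i]=4<=B[j]=6 take 4, i++
i=2 j=0: A[i]=8>B[j]=6 take 6, j++
i=2 j=1: A[i]=8<=B[j]=13 take 8, i++
i=3 j=1: A[i]=9<=B[j]=13 take 9, i++
i=4 j=1: A[i]=10<=B[j]=13 take 10, i++
i=5 j=1: A[i]=20>B[j]=13 take 13, j++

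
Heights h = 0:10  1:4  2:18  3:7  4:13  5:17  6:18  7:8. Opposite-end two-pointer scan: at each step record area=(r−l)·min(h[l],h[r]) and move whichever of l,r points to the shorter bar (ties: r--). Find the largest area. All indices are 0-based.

l=0 r=7: min(10,8)*7=56 best=56 *, r--
l=0 r=6: min(10,18)*6=60 best=60 *, l++
l=1 r=6: min(4,18)*5=20 best=60, l++
l=2 r=6: min(18,18)*4=72 best=72 *, r--
l=2 r=5: min(18,17)*3=51 best=72, r--
l=2 r=4: min(18,13)*2=26 best=72, r--
l=2 r=3: min(18,7)*1=7 best=72, r--

max area = 72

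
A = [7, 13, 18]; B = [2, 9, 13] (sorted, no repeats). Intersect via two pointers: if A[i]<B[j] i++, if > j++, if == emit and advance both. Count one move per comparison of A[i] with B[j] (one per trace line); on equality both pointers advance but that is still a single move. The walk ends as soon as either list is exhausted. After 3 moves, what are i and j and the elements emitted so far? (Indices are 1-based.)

i=2, j=3, emitted=[]

[i=1,j=1] 7>2 → j++
[i=1,j=2] 7<9 → i++
[i=2,j=2] 13>9 → j++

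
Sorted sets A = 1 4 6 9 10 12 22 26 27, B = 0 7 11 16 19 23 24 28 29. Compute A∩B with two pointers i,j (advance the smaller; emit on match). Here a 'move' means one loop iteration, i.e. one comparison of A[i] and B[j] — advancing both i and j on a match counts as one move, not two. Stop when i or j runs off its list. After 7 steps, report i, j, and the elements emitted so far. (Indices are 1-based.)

i=6, j=3, emitted=[]

[i=1,j=1] 1>0 → j++
[i=1,j=2] 1<7 → i++
[i=2,j=2] 4<7 → i++
[i=3,j=2] 6<7 → i++
[i=4,j=2] 9>7 → j++
[i=4,j=3] 9<11 → i++
[i=5,j=3] 10<11 → i++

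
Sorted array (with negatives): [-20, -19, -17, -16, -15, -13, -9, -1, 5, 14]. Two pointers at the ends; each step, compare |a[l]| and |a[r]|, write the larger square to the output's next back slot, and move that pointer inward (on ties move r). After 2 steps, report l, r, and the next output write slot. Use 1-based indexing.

l=3, r=10, next write slot=8

[1,10] |-20|>|14| out[10]=400 → l++
[2,10] |-19|>|14| out[9]=361 → l++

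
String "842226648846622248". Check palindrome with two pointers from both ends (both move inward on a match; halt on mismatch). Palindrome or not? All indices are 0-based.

palindrome

l=0 r=17: '8'=='8', l++,r--
l=1 r=16: '4'=='4', l++,r--
l=2 r=15: '2'=='2', l++,r--
l=3 r=14: '2'=='2', l++,r--
l=4 r=13: '2'=='2', l++,r--
l=5 r=12: '6'=='6', l++,r--
l=6 r=11: '6'=='6', l++,r--
l=7 r=10: '4'=='4', l++,r--
l=8 r=9: '8'=='8', l++,r--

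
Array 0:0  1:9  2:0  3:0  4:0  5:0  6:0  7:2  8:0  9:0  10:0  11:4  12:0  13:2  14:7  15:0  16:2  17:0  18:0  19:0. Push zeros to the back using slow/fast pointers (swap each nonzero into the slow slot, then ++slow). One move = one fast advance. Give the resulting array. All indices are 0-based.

[9, 2, 4, 2, 7, 2, 0, 0, 0, 0, 0, 0, 0, 0, 0, 0, 0, 0, 0, 0]

slow=0 fast=0: a[fast]=0, fast++
slow=0 fast=1: a[fast]=9≠0 swap→a[0]=9, slow++,fast++
slow=1 fast=2: a[fast]=0, fast++
slow=1 fast=3: a[fast]=0, fast++
slow=1 fast=4: a[fast]=0, fast++
slow=1 fast=5: a[fast]=0, fast++
slow=1 fast=6: a[fast]=0, fast++
slow=1 fast=7: a[fast]=2≠0 swap→a[1]=2, slow++,fast++
slow=2 fast=8: a[fast]=0, fast++
slow=2 fast=9: a[fast]=0, fast++
slow=2 fast=10: a[fast]=0, fast++
slow=2 fast=11: a[fast]=4≠0 swap→a[2]=4, slow++,fast++
slow=3 fast=12: a[fast]=0, fast++
slow=3 fast=13: a[fast]=2≠0 swap→a[3]=2, slow++,fast++
slow=4 fast=14: a[fast]=7≠0 swap→a[4]=7, slow++,fast++
slow=5 fast=15: a[fast]=0, fast++
slow=5 fast=16: a[fast]=2≠0 swap→a[5]=2, slow++,fast++
slow=6 fast=17: a[fast]=0, fast++
slow=6 fast=18: a[fast]=0, fast++
slow=6 fast=19: a[fast]=0, fast++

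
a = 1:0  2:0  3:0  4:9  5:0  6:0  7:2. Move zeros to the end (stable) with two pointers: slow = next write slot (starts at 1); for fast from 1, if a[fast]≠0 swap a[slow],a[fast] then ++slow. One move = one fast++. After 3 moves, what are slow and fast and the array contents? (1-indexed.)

slow=1 fast=1: a[fast]=0, fast++
slow=1 fast=2: a[fast]=0, fast++
slow=1 fast=3: a[fast]=0, fast++

slow=1, fast=4, a=[0, 0, 0, 9, 0, 0, 2]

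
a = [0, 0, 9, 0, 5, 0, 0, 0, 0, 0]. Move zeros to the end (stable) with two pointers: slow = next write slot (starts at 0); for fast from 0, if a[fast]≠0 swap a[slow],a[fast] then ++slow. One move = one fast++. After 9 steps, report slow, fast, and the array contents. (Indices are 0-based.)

(s=0,f=0) a[fast]=0 → fast++
(s=0,f=1) a[fast]=0 → fast++
(s=0,f=2) a[fast]=9≠0 swap→a[0]=9 → slow++,fast++
(s=1,f=3) a[fast]=0 → fast++
(s=1,f=4) a[fast]=5≠0 swap→a[1]=5 → slow++,fast++
(s=2,f=5) a[fast]=0 → fast++
(s=2,f=6) a[fast]=0 → fast++
(s=2,f=7) a[fast]=0 → fast++
(s=2,f=8) a[fast]=0 → fast++

slow=2, fast=9, a=[9, 5, 0, 0, 0, 0, 0, 0, 0, 0]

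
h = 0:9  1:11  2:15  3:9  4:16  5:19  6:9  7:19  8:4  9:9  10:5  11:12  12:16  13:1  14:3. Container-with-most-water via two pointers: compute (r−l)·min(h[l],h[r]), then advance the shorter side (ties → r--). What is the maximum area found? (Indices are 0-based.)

[0,14] min(9,3)*14=42 best=42 * → r--
[0,13] min(9,1)*13=13 best=42 → r--
[0,12] min(9,16)*12=108 best=108 * → l++
[1,12] min(11,16)*11=121 best=121 * → l++
[2,12] min(15,16)*10=150 best=150 * → l++
[3,12] min(9,16)*9=81 best=150 → l++
[4,12] min(16,16)*8=128 best=150 → r--
[4,11] min(16,12)*7=84 best=150 → r--
[4,10] min(16,5)*6=30 best=150 → r--
[4,9] min(16,9)*5=45 best=150 → r--
[4,8] min(16,4)*4=16 best=150 → r--
[4,7] min(16,19)*3=48 best=150 → l++
[5,7] min(19,19)*2=38 best=150 → r--
[5,6] min(19,9)*1=9 best=150 → r--

max area = 150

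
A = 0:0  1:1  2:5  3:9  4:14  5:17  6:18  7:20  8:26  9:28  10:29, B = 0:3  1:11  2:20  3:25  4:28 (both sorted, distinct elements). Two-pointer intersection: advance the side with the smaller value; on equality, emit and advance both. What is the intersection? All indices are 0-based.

intersection = [20, 28]

[i=0,j=0] 0<3 → i++
[i=1,j=0] 1<3 → i++
[i=2,j=0] 5>3 → j++
[i=2,j=1] 5<11 → i++
[i=3,j=1] 9<11 → i++
[i=4,j=1] 14>11 → j++
[i=4,j=2] 14<20 → i++
[i=5,j=2] 17<20 → i++
[i=6,j=2] 18<20 → i++
[i=7,j=2] 20==20 emit → i++,j++
[i=8,j=3] 26>25 → j++
[i=8,j=4] 26<28 → i++
[i=9,j=4] 28==28 emit → i++,j++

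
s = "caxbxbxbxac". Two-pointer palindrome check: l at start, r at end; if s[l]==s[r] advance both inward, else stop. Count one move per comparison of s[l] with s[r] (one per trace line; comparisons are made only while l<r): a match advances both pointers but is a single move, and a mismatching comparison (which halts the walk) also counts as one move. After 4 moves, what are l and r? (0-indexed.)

l=4, r=6

[0,10] 'c'=='c' → l++,r--
[1,9] 'a'=='a' → l++,r--
[2,8] 'x'=='x' → l++,r--
[3,7] 'b'=='b' → l++,r--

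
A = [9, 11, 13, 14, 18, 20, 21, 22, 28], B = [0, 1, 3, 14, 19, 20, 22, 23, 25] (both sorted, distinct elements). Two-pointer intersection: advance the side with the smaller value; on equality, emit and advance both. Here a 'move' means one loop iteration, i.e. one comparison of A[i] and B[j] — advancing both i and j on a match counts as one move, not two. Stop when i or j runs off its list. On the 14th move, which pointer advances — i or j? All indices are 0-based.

j

[i=0,j=0] 9>0 → j++
[i=0,j=1] 9>1 → j++
[i=0,j=2] 9>3 → j++
[i=0,j=3] 9<14 → i++
[i=1,j=3] 11<14 → i++
[i=2,j=3] 13<14 → i++
[i=3,j=3] 14==14 emit → i++,j++
[i=4,j=4] 18<19 → i++
[i=5,j=4] 20>19 → j++
[i=5,j=5] 20==20 emit → i++,j++
[i=6,j=6] 21<22 → i++
[i=7,j=6] 22==22 emit → i++,j++
[i=8,j=7] 28>23 → j++
[i=8,j=8] 28>25 → j++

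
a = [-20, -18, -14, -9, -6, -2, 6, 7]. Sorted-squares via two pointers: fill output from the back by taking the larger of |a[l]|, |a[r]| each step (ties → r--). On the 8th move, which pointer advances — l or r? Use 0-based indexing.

[0,7] |-20|>|7| out[7]=400 → l++
[1,7] |-18|>|7| out[6]=324 → l++
[2,7] |-14|>|7| out[5]=196 → l++
[3,7] |-9|>|7| out[4]=81 → l++
[4,7] |-6|<=|7| out[3]=49 → r--
[4,6] |-6|<=|6| out[2]=36 → r--
[4,5] |-6|>|-2| out[1]=36 → l++
[5,5] |-2|<=|-2| out[0]=4 → r--

r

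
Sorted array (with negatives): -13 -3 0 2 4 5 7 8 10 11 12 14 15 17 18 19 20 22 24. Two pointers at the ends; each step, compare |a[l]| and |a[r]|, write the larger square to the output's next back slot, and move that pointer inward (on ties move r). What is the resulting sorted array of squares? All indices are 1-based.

l=1 r=19: |-13|<=|24| out[19]=576, r--
l=1 r=18: |-13|<=|22| out[18]=484, r--
l=1 r=17: |-13|<=|20| out[17]=400, r--
l=1 r=16: |-13|<=|19| out[16]=361, r--
l=1 r=15: |-13|<=|18| out[15]=324, r--
l=1 r=14: |-13|<=|17| out[14]=289, r--
l=1 r=13: |-13|<=|15| out[13]=225, r--
l=1 r=12: |-13|<=|14| out[12]=196, r--
l=1 r=11: |-13|>|12| out[11]=169, l++
l=2 r=11: |-3|<=|12| out[10]=144, r--
l=2 r=10: |-3|<=|11| out[9]=121, r--
l=2 r=9: |-3|<=|10| out[8]=100, r--
l=2 r=8: |-3|<=|8| out[7]=64, r--
l=2 r=7: |-3|<=|7| out[6]=49, r--
l=2 r=6: |-3|<=|5| out[5]=25, r--
l=2 r=5: |-3|<=|4| out[4]=16, r--
l=2 r=4: |-3|>|2| out[3]=9, l++
l=3 r=4: |0|<=|2| out[2]=4, r--
l=3 r=3: |0|<=|0| out[1]=0, r--

[0, 4, 9, 16, 25, 49, 64, 100, 121, 144, 169, 196, 225, 289, 324, 361, 400, 484, 576]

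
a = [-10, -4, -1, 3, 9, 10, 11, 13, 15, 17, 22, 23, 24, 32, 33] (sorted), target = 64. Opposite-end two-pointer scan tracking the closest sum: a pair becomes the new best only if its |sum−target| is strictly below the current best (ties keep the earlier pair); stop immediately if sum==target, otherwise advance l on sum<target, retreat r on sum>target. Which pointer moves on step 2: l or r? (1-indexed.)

l

l=1 r=15: -10+33=23 d=41 *, l++
l=2 r=15: -4+33=29 d=35 *, l++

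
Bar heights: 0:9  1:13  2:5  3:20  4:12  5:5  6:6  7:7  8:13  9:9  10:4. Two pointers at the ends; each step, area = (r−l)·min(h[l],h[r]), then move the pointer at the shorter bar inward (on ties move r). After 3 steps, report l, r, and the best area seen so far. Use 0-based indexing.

l=1, r=8, best area=81

[0,10] min(9,4)*10=40 best=40 * → r--
[0,9] min(9,9)*9=81 best=81 * → r--
[0,8] min(9,13)*8=72 best=81 → l++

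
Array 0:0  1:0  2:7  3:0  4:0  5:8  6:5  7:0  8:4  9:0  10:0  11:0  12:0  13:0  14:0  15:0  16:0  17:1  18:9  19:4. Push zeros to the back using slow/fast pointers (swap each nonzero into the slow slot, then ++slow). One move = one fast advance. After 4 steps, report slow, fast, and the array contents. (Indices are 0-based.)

slow=1, fast=4, a=[7, 0, 0, 0, 0, 8, 5, 0, 4, 0, 0, 0, 0, 0, 0, 0, 0, 1, 9, 4]

(s=0,f=0) a[fast]=0 → fast++
(s=0,f=1) a[fast]=0 → fast++
(s=0,f=2) a[fast]=7≠0 swap→a[0]=7 → slow++,fast++
(s=1,f=3) a[fast]=0 → fast++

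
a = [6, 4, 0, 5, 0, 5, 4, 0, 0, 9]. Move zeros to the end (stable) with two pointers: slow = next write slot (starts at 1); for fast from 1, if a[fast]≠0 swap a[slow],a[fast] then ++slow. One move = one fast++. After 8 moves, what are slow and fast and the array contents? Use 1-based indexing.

(s=1,f=1) a[fast]=6≠0 swap→a[1]=6 → slow++,fast++
(s=2,f=2) a[fast]=4≠0 swap→a[2]=4 → slow++,fast++
(s=3,f=3) a[fast]=0 → fast++
(s=3,f=4) a[fast]=5≠0 swap→a[3]=5 → slow++,fast++
(s=4,f=5) a[fast]=0 → fast++
(s=4,f=6) a[fast]=5≠0 swap→a[4]=5 → slow++,fast++
(s=5,f=7) a[fast]=4≠0 swap→a[5]=4 → slow++,fast++
(s=6,f=8) a[fast]=0 → fast++

slow=6, fast=9, a=[6, 4, 5, 5, 4, 0, 0, 0, 0, 9]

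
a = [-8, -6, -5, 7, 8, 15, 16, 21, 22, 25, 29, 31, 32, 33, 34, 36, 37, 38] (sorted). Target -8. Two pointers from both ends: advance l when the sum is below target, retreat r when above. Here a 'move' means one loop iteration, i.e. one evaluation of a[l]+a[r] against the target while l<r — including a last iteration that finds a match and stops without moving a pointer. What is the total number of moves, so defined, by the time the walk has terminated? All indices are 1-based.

17 moves

l=1 r=18: -8+38=30 >-8, r--
l=1 r=17: -8+37=29 >-8, r--
l=1 r=16: -8+36=28 >-8, r--
l=1 r=15: -8+34=26 >-8, r--
l=1 r=14: -8+33=25 >-8, r--
l=1 r=13: -8+32=24 >-8, r--
l=1 r=12: -8+31=23 >-8, r--
l=1 r=11: -8+29=21 >-8, r--
l=1 r=10: -8+25=17 >-8, r--
l=1 r=9: -8+22=14 >-8, r--
l=1 r=8: -8+21=13 >-8, r--
l=1 r=7: -8+16=8 >-8, r--
l=1 r=6: -8+15=7 >-8, r--
l=1 r=5: -8+8=0 >-8, r--
l=1 r=4: -8+7=-1 >-8, r--
l=1 r=3: -8+-5=-13 <-8, l++
l=2 r=3: -6+-5=-11 <-8, l++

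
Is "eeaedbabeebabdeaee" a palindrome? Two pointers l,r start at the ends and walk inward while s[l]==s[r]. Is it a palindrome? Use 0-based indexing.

palindrome

l=0 r=17: 'e'=='e', l++,r--
l=1 r=16: 'e'=='e', l++,r--
l=2 r=15: 'a'=='a', l++,r--
l=3 r=14: 'e'=='e', l++,r--
l=4 r=13: 'd'=='d', l++,r--
l=5 r=12: 'b'=='b', l++,r--
l=6 r=11: 'a'=='a', l++,r--
l=7 r=10: 'b'=='b', l++,r--
l=8 r=9: 'e'=='e', l++,r--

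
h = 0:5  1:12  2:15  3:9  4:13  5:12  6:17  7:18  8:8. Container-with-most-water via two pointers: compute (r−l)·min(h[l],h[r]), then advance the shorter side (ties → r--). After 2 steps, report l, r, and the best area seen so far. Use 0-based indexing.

l=1, r=7, best area=56

l=0 r=8: min(5,8)*8=40 best=40 *, l++
l=1 r=8: min(12,8)*7=56 best=56 *, r--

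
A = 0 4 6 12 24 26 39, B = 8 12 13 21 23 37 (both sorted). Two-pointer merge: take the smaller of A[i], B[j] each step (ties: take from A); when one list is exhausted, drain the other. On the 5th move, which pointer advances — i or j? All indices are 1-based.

i=1 j=1: A[i]=0<=B[j]=8 take 0, i++
i=2 j=1: A[i]=4<=B[j]=8 take 4, i++
i=3 j=1: A[i]=6<=B[j]=8 take 6, i++
i=4 j=1: A[i]=12>B[j]=8 take 8, j++
i=4 j=2: A[i]=12<=B[j]=12 take 12, i++

i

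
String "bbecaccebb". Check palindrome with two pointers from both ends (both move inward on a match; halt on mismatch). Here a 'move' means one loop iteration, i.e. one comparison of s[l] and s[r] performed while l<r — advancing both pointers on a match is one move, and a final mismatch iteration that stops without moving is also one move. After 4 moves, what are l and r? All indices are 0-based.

[0,9] 'b'=='b' → l++,r--
[1,8] 'b'=='b' → l++,r--
[2,7] 'e'=='e' → l++,r--
[3,6] 'c'=='c' → l++,r--

l=4, r=5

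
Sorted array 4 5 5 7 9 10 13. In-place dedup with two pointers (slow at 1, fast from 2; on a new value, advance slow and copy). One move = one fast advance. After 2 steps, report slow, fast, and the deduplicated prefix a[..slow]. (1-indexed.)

slow=2, fast=4, prefix=[4, 5]

(s=1,f=2) a[fast]=5≠a[slow]=4 write a[2]=5 → slow++,fast++
(s=2,f=3) a[fast]=5=a[slow] dup → fast++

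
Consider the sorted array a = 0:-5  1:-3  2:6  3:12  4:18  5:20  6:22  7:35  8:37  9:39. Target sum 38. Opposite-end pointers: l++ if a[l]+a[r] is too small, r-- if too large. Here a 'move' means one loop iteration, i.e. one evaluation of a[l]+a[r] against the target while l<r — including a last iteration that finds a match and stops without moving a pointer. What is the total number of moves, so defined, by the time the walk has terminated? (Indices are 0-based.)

9 moves

[0,9] -5+39=34 <38 → l++
[1,9] -3+39=36 <38 → l++
[2,9] 6+39=45 >38 → r--
[2,8] 6+37=43 >38 → r--
[2,7] 6+35=41 >38 → r--
[2,6] 6+22=28 <38 → l++
[3,6] 12+22=34 <38 → l++
[4,6] 18+22=40 >38 → r--
[4,5] 18+20=38 → found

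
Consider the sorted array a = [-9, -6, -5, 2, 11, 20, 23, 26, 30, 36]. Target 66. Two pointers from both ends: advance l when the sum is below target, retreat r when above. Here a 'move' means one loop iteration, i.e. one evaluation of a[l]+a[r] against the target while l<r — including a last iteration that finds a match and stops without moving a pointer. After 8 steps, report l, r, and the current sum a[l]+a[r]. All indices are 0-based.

l=8, r=9, sum=66

l=0 r=9: -9+36=27 <66, l++
l=1 r=9: -6+36=30 <66, l++
l=2 r=9: -5+36=31 <66, l++
l=3 r=9: 2+36=38 <66, l++
l=4 r=9: 11+36=47 <66, l++
l=5 r=9: 20+36=56 <66, l++
l=6 r=9: 23+36=59 <66, l++
l=7 r=9: 26+36=62 <66, l++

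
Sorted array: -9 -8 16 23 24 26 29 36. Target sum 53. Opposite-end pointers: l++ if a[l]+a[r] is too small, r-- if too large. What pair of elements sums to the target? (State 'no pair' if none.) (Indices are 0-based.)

l=0 r=7: -9+36=27 <53, l++
l=1 r=7: -8+36=28 <53, l++
l=2 r=7: 16+36=52 <53, l++
l=3 r=7: 23+36=59 >53, r--
l=3 r=6: 23+29=52 <53, l++
l=4 r=6: 24+29=53, found

(24, 29)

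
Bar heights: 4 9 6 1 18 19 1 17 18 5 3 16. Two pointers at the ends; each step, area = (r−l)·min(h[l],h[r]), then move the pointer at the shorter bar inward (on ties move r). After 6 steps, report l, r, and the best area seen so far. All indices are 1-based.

l=5, r=10, best area=112

[1,12] min(4,16)*11=44 best=44 * → l++
[2,12] min(9,16)*10=90 best=90 * → l++
[3,12] min(6,16)*9=54 best=90 → l++
[4,12] min(1,16)*8=8 best=90 → l++
[5,12] min(18,16)*7=112 best=112 * → r--
[5,11] min(18,3)*6=18 best=112 → r--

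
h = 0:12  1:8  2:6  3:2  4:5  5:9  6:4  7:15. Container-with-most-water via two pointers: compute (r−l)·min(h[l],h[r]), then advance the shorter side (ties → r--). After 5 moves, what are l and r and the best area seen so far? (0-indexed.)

l=0 r=7: min(12,15)*7=84 best=84 *, l++
l=1 r=7: min(8,15)*6=48 best=84, l++
l=2 r=7: min(6,15)*5=30 best=84, l++
l=3 r=7: min(2,15)*4=8 best=84, l++
l=4 r=7: min(5,15)*3=15 best=84, l++

l=5, r=7, best area=84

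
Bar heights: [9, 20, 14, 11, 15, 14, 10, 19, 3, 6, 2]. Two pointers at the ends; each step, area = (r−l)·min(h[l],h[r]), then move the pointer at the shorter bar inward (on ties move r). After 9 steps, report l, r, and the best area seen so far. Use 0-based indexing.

l=1, r=2, best area=114

[0,10] min(9,2)*10=20 best=20 * → r--
[0,9] min(9,6)*9=54 best=54 * → r--
[0,8] min(9,3)*8=24 best=54 → r--
[0,7] min(9,19)*7=63 best=63 * → l++
[1,7] min(20,19)*6=114 best=114 * → r--
[1,6] min(20,10)*5=50 best=114 → r--
[1,5] min(20,14)*4=56 best=114 → r--
[1,4] min(20,15)*3=45 best=114 → r--
[1,3] min(20,11)*2=22 best=114 → r--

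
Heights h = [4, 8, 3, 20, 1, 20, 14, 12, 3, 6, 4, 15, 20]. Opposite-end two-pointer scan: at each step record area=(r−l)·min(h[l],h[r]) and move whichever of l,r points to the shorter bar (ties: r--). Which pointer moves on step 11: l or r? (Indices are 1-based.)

r

[1,13] min(4,20)*12=48 best=48 * → l++
[2,13] min(8,20)*11=88 best=88 * → l++
[3,13] min(3,20)*10=30 best=88 → l++
[4,13] min(20,20)*9=180 best=180 * → r--
[4,12] min(20,15)*8=120 best=180 → r--
[4,11] min(20,4)*7=28 best=180 → r--
[4,10] min(20,6)*6=36 best=180 → r--
[4,9] min(20,3)*5=15 best=180 → r--
[4,8] min(20,12)*4=48 best=180 → r--
[4,7] min(20,14)*3=42 best=180 → r--
[4,6] min(20,20)*2=40 best=180 → r--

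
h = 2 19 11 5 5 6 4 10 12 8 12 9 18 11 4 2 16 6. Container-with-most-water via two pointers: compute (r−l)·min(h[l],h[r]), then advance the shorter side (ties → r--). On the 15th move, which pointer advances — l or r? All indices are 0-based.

[0,17] min(2,6)*17=34 best=34 * → l++
[1,17] min(19,6)*16=96 best=96 * → r--
[1,16] min(19,16)*15=240 best=240 * → r--
[1,15] min(19,2)*14=28 best=240 → r--
[1,14] min(19,4)*13=52 best=240 → r--
[1,13] min(19,11)*12=132 best=240 → r--
[1,12] min(19,18)*11=198 best=240 → r--
[1,11] min(19,9)*10=90 best=240 → r--
[1,10] min(19,12)*9=108 best=240 → r--
[1,9] min(19,8)*8=64 best=240 → r--
[1,8] min(19,12)*7=84 best=240 → r--
[1,7] min(19,10)*6=60 best=240 → r--
[1,6] min(19,4)*5=20 best=240 → r--
[1,5] min(19,6)*4=24 best=240 → r--
[1,4] min(19,5)*3=15 best=240 → r--

r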